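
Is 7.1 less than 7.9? Yes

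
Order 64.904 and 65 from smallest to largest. 64.904, 65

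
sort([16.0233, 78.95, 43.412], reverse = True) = [78.95, 43.412, 16.0233]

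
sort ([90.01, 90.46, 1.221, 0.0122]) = [0.0122, 1.221, 90.01, 90.46]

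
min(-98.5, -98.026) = -98.5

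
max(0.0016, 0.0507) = 0.0507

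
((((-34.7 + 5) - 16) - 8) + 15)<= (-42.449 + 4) True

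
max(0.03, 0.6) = 0.6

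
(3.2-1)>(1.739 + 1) False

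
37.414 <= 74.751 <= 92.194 True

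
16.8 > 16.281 True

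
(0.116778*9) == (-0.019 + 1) False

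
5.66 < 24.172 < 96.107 True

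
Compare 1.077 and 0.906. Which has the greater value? 1.077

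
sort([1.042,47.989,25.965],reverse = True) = [47.989,25.965,1.042]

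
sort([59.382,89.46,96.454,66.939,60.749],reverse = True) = [96.454,89.46,66.939,60.749,59.382]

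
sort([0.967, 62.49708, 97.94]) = [0.967, 62.49708, 97.94]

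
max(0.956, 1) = 1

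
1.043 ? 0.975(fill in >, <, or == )>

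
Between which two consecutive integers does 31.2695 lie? 31 and 32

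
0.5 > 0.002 True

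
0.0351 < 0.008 False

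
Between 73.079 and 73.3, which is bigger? 73.3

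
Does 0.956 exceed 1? No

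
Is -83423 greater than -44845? No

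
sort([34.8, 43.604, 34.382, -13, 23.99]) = [-13, 23.99, 34.382, 34.8, 43.604]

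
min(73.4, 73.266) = 73.266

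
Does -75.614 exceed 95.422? No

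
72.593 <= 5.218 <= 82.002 False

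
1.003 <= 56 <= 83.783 True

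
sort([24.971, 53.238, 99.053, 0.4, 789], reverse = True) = [789, 99.053, 53.238, 24.971, 0.4]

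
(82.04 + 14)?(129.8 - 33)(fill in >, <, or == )<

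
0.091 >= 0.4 False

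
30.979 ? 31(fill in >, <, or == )<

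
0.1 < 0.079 False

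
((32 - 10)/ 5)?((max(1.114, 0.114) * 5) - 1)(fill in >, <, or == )<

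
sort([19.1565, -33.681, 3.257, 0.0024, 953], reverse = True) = [953, 19.1565, 3.257, 0.0024, -33.681]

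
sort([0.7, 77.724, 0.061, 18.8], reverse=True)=[77.724, 18.8, 0.7, 0.061]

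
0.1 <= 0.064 False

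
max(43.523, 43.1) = 43.523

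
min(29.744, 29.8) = 29.744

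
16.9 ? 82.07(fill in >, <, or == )<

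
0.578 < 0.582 True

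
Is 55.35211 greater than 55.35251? No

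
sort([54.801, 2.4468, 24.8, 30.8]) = [2.4468, 24.8, 30.8, 54.801]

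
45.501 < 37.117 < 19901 False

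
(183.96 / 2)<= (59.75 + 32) False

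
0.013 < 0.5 True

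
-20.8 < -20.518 True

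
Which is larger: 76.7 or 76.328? 76.7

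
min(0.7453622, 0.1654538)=0.1654538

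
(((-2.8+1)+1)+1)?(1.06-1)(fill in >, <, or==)>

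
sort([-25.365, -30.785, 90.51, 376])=[-30.785, -25.365, 90.51, 376]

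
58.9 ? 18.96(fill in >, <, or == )>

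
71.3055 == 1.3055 False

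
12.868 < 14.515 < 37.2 True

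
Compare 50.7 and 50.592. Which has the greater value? 50.7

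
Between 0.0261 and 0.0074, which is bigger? 0.0261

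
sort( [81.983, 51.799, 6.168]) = [6.168, 51.799, 81.983]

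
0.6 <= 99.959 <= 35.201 False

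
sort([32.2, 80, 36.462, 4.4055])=[4.4055, 32.2, 36.462, 80]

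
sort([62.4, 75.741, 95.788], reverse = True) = [95.788, 75.741, 62.4]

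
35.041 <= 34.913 False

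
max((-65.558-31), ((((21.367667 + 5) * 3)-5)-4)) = 70.103001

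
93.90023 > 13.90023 True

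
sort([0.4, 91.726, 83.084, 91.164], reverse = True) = [91.726, 91.164, 83.084, 0.4]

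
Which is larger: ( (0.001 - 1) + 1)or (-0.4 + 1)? (-0.4 + 1)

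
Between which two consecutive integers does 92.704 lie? 92 and 93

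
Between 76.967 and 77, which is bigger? 77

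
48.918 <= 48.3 False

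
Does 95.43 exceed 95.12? Yes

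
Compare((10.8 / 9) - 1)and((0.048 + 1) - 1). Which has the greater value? ((10.8 / 9) - 1)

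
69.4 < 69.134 False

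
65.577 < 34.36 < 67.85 False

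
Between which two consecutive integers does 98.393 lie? 98 and 99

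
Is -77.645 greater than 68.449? No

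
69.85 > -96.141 True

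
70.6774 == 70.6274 False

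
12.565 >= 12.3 True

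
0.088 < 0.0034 False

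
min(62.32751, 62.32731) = 62.32731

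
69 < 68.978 False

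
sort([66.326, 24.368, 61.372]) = [24.368, 61.372, 66.326]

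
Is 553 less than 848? Yes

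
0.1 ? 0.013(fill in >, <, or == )>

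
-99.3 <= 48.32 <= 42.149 False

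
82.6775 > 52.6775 True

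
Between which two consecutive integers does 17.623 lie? 17 and 18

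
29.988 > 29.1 True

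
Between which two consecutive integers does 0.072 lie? 0 and 1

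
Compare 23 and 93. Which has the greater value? 93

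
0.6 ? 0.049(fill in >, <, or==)>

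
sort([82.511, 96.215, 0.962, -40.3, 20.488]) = [-40.3, 0.962, 20.488, 82.511, 96.215]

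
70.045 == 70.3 False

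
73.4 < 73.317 False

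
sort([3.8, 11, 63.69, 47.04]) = [3.8, 11, 47.04, 63.69]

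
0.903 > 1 False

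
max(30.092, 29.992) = 30.092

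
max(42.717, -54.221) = 42.717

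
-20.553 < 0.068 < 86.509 True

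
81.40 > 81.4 False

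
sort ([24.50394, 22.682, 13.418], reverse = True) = [24.50394, 22.682, 13.418]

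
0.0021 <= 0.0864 True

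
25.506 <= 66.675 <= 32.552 False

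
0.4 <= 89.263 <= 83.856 False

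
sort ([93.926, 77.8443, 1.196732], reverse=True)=[93.926, 77.8443, 1.196732]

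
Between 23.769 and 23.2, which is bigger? 23.769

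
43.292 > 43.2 True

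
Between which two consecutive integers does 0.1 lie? 0 and 1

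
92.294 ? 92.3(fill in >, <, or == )<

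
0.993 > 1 False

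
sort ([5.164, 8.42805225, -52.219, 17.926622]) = [-52.219, 5.164, 8.42805225, 17.926622]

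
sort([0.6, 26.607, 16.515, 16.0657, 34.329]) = [0.6, 16.0657, 16.515, 26.607, 34.329]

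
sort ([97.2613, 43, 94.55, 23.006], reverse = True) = [97.2613, 94.55, 43, 23.006]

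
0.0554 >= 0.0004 True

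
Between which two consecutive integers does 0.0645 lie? 0 and 1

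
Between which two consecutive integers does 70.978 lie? 70 and 71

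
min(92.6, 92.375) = 92.375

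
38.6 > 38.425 True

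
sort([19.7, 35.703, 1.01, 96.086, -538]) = [-538, 1.01, 19.7, 35.703, 96.086]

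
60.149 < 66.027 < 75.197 True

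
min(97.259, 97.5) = 97.259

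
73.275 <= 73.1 False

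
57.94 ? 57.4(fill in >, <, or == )>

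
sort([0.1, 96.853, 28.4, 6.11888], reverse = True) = [96.853, 28.4, 6.11888, 0.1]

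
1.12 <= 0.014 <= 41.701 False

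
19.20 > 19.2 False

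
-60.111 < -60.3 False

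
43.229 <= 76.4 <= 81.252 True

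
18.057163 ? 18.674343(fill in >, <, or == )<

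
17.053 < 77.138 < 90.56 True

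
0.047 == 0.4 False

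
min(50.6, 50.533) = 50.533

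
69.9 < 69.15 False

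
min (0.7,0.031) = 0.031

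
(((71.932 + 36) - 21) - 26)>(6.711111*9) True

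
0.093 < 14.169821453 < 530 True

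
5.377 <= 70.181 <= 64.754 False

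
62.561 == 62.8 False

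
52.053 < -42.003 False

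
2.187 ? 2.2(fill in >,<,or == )<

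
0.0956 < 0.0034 False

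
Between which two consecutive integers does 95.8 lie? 95 and 96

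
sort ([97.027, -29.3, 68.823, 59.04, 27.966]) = [-29.3, 27.966, 59.04, 68.823, 97.027]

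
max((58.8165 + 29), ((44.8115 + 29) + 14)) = 87.8165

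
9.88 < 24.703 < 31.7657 True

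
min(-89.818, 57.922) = -89.818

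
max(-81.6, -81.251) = -81.251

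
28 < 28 False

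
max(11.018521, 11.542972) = 11.542972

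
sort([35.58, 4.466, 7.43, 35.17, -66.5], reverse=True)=[35.58, 35.17, 7.43, 4.466, -66.5]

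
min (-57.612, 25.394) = -57.612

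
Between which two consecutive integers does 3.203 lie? 3 and 4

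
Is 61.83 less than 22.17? No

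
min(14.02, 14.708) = 14.02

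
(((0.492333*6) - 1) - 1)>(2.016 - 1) False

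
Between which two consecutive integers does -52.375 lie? -53 and -52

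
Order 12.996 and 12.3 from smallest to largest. 12.3, 12.996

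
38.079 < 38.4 True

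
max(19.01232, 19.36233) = 19.36233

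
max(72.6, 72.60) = 72.60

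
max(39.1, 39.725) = 39.725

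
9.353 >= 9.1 True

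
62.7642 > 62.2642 True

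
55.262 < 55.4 True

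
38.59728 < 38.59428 False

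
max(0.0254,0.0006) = 0.0254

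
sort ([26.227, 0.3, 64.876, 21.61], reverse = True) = [64.876, 26.227, 21.61, 0.3]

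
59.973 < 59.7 False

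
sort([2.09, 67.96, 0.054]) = [0.054, 2.09, 67.96]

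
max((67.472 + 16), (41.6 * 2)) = 83.472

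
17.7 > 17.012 True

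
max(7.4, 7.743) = 7.743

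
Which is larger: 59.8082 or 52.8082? 59.8082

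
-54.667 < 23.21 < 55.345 True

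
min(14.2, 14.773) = 14.2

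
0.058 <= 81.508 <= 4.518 False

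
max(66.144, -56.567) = 66.144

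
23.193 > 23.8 False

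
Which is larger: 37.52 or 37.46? 37.52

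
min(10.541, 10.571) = 10.541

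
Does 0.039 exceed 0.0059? Yes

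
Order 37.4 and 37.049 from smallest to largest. 37.049, 37.4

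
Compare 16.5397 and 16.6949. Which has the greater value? 16.6949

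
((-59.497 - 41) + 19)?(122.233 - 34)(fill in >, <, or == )<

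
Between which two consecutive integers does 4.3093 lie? 4 and 5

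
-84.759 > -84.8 True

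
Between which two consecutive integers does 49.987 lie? 49 and 50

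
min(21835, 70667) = 21835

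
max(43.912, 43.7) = 43.912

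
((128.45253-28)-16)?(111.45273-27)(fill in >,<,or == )<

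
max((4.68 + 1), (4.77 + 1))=5.77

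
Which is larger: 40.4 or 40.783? 40.783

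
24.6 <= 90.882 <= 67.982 False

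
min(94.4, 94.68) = 94.4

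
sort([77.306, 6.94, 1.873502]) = [1.873502, 6.94, 77.306]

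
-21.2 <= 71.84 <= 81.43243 True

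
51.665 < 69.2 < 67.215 False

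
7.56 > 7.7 False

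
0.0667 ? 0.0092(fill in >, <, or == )>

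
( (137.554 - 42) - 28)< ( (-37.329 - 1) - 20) False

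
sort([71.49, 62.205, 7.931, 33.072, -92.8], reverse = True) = [71.49, 62.205, 33.072, 7.931, -92.8]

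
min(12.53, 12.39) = 12.39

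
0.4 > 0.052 True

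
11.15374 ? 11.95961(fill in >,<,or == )<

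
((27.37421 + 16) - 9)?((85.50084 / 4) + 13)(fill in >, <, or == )<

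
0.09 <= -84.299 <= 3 False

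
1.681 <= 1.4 False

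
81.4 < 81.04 False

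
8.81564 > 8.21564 True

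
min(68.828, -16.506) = -16.506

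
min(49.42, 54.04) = 49.42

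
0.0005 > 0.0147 False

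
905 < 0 False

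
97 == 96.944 False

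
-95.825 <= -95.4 True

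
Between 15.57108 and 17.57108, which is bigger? 17.57108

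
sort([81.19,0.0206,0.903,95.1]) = [0.0206,0.903,81.19,95.1]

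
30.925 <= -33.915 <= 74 False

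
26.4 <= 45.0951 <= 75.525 True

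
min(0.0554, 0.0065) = 0.0065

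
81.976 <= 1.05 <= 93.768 False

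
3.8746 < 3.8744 False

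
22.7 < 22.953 True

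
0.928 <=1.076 True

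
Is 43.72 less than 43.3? No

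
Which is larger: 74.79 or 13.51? 74.79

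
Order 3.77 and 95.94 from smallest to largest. 3.77,95.94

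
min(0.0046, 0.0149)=0.0046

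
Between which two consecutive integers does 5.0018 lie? 5 and 6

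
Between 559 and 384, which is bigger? 559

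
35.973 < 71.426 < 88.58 True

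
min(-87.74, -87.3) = -87.74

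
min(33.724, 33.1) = 33.1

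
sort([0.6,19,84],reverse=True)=[84,19,0.6]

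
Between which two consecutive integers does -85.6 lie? -86 and -85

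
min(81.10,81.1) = 81.10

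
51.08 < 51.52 True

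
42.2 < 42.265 True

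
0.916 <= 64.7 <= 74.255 True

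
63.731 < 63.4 False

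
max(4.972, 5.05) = 5.05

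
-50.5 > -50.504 True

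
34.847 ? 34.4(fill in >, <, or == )>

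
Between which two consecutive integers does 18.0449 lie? 18 and 19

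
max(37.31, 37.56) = 37.56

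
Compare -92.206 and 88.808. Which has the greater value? 88.808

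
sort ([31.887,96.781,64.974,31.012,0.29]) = [0.29,31.012,31.887,64.974,96.781]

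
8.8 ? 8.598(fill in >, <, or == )>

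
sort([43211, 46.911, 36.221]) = [36.221, 46.911, 43211]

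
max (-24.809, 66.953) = 66.953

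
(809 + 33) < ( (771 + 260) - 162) True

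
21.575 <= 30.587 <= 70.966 True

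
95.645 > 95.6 True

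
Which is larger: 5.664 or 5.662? 5.664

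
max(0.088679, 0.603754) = 0.603754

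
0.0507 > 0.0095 True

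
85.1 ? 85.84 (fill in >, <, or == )<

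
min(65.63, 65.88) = 65.63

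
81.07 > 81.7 False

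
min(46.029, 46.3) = 46.029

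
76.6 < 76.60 False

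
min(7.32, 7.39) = 7.32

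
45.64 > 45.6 True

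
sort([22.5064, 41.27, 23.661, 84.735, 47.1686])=[22.5064, 23.661, 41.27, 47.1686, 84.735]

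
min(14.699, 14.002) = 14.002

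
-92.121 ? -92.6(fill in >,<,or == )>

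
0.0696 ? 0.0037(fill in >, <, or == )>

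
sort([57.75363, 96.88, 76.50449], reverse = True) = [96.88, 76.50449, 57.75363]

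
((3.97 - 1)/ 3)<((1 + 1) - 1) True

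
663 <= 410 False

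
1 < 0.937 False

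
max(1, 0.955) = 1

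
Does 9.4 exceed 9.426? No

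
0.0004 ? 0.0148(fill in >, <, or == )<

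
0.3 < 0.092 False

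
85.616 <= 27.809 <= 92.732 False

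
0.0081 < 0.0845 True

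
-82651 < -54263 True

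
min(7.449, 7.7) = 7.449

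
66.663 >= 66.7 False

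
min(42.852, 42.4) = 42.4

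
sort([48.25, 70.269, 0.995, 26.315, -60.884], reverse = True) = [70.269, 48.25, 26.315, 0.995, -60.884]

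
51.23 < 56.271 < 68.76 True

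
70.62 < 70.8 True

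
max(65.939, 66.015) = 66.015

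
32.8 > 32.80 False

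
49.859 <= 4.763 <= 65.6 False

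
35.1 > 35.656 False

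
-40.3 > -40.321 True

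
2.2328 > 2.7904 False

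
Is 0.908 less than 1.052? Yes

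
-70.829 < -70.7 True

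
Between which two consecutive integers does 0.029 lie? 0 and 1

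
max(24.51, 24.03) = 24.51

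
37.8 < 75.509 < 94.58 True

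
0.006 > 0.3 False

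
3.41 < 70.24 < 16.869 False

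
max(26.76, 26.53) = 26.76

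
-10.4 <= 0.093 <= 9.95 True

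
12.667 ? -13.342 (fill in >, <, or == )>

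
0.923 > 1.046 False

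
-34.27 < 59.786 True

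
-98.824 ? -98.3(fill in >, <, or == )<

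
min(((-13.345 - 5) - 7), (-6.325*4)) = -25.345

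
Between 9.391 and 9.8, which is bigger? 9.8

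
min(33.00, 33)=33.00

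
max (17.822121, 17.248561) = 17.822121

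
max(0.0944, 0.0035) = 0.0944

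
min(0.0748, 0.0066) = 0.0066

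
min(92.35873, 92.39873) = 92.35873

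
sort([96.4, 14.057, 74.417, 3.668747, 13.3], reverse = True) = [96.4, 74.417, 14.057, 13.3, 3.668747]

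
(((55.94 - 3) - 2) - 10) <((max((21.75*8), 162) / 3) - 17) True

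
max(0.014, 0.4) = 0.4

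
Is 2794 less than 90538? Yes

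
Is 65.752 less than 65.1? No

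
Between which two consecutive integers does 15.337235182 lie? 15 and 16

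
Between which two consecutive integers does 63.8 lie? 63 and 64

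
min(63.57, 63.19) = 63.19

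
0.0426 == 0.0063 False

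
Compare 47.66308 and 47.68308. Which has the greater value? 47.68308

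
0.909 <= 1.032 True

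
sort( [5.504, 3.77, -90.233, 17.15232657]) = [-90.233, 3.77, 5.504, 17.15232657]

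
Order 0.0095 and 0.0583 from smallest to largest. 0.0095, 0.0583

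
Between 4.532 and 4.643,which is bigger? 4.643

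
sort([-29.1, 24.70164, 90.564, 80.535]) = [-29.1, 24.70164, 80.535, 90.564]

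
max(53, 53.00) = 53.00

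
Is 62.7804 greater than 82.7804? No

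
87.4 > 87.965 False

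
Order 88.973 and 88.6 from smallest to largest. 88.6, 88.973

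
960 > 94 True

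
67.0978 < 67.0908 False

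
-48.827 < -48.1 True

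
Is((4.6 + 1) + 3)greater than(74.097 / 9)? Yes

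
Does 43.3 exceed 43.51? No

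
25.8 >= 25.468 True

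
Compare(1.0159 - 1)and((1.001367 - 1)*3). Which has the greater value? (1.0159 - 1)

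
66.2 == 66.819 False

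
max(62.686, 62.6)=62.686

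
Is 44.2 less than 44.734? Yes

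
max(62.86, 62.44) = 62.86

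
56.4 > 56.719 False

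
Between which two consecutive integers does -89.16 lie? -90 and -89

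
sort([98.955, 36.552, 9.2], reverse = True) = [98.955, 36.552, 9.2]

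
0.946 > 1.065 False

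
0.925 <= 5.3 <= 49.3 True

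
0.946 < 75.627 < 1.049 False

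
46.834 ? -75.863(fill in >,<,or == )>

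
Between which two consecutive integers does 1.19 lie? 1 and 2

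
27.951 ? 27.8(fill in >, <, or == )>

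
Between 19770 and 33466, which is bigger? 33466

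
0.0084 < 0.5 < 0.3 False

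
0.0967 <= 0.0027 False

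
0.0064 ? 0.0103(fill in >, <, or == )<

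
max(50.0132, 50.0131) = 50.0132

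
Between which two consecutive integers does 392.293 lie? 392 and 393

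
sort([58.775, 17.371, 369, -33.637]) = [-33.637, 17.371, 58.775, 369]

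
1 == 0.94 False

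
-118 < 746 True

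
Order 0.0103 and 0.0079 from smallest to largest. 0.0079, 0.0103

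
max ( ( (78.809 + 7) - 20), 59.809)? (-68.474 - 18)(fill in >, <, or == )>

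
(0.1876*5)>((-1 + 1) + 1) False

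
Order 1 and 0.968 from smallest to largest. 0.968, 1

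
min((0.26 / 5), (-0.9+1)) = 0.052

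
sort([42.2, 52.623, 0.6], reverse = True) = [52.623, 42.2, 0.6]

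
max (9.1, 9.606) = 9.606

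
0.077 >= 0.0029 True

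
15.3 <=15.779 True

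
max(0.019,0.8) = 0.8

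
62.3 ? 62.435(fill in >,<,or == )<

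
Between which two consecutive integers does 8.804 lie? 8 and 9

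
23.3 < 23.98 True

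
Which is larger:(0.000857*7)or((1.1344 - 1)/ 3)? ((1.1344 - 1)/ 3)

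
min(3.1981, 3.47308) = 3.1981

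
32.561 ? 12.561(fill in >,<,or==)>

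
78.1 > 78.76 False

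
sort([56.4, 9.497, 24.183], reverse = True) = [56.4, 24.183, 9.497]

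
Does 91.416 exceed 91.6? No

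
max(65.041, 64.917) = 65.041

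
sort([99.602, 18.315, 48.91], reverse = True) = [99.602, 48.91, 18.315]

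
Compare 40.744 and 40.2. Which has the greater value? 40.744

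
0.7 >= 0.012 True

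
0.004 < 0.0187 True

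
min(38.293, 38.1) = 38.1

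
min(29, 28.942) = 28.942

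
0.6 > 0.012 True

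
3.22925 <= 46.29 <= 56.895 True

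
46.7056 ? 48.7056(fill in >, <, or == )<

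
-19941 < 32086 True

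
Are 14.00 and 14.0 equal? Yes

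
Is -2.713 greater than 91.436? No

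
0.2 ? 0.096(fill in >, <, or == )>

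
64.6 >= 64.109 True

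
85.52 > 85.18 True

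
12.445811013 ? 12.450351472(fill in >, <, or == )<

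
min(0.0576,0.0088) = 0.0088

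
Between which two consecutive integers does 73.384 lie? 73 and 74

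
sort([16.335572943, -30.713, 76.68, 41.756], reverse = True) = [76.68, 41.756, 16.335572943, -30.713]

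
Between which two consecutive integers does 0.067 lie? 0 and 1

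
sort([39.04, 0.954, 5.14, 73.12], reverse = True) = [73.12, 39.04, 5.14, 0.954]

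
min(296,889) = 296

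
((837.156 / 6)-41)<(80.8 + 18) True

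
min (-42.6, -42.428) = -42.6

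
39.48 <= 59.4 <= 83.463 True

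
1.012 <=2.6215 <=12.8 True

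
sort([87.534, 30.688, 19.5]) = [19.5, 30.688, 87.534]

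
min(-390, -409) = -409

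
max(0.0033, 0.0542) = 0.0542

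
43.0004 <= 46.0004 True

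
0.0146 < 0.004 False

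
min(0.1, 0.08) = 0.08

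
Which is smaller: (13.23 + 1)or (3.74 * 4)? (13.23 + 1)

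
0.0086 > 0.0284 False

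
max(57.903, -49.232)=57.903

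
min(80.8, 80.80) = 80.8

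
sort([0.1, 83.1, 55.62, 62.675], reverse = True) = [83.1, 62.675, 55.62, 0.1]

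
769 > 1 True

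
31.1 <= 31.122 True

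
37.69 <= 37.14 False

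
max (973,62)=973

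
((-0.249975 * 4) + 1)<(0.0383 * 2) True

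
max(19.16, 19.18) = 19.18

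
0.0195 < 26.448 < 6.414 False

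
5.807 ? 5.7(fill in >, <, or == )>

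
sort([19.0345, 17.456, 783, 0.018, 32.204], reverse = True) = [783, 32.204, 19.0345, 17.456, 0.018]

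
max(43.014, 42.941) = 43.014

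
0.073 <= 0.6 True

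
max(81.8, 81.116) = 81.8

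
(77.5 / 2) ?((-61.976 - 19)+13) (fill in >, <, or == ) >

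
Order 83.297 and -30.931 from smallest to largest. -30.931, 83.297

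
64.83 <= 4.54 False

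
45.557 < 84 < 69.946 False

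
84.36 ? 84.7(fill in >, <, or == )<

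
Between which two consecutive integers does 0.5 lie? 0 and 1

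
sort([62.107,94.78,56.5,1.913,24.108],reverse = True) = [94.78,62.107,56.5,24.108,1.913]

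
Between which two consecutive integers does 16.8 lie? 16 and 17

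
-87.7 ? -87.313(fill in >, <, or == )<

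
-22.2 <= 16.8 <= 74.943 True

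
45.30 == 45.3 True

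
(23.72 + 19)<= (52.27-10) False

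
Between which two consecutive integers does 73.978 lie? 73 and 74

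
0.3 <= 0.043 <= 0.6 False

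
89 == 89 True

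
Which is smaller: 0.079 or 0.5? 0.079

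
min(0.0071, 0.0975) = 0.0071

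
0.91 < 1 True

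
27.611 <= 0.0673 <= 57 False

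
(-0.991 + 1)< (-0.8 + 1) True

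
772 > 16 True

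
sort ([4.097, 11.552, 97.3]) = [4.097, 11.552, 97.3]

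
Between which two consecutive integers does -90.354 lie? -91 and -90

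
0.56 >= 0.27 True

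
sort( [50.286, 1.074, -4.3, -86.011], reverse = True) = [50.286, 1.074, -4.3, -86.011]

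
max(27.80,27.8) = 27.8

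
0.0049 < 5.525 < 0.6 False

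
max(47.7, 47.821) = 47.821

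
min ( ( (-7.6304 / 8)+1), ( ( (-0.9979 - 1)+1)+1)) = 0.0021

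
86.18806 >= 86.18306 True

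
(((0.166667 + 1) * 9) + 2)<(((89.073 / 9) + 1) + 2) True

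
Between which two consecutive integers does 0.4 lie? 0 and 1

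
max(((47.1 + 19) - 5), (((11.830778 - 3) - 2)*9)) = 61.477002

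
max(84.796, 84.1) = 84.796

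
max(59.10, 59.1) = 59.1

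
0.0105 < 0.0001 False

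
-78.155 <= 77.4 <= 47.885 False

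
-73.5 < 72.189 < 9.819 False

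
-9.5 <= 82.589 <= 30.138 False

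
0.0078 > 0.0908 False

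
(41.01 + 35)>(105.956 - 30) True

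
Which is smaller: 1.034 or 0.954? 0.954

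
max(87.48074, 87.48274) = 87.48274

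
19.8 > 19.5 True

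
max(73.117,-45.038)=73.117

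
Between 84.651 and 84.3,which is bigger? 84.651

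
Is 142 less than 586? Yes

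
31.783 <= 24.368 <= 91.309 False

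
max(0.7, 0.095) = 0.7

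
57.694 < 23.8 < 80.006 False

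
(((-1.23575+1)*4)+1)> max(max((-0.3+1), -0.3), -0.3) False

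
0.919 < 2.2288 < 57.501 True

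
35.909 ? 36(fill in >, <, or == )<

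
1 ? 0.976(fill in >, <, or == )>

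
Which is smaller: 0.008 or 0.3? 0.008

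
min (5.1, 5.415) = 5.1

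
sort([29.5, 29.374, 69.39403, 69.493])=[29.374, 29.5, 69.39403, 69.493]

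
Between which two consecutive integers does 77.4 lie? 77 and 78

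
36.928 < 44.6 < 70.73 True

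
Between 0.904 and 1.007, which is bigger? 1.007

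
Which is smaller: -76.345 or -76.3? -76.345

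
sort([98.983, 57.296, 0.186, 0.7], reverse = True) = [98.983, 57.296, 0.7, 0.186]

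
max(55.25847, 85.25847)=85.25847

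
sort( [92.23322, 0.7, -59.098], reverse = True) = [92.23322, 0.7, -59.098]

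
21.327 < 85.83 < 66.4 False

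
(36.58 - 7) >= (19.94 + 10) False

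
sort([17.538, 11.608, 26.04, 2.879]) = [2.879, 11.608, 17.538, 26.04]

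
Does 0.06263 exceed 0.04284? Yes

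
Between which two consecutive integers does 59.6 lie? 59 and 60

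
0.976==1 False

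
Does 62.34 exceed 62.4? No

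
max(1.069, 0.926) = 1.069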